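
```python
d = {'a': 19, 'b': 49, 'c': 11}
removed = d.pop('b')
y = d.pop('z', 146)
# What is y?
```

After line 1: d = {'a': 19, 'b': 49, 'c': 11}
After line 2 (pop 'b' returns 49): d = {'a': 19, 'c': 11}, removed = 49
After line 3 (pop 'z' missing, returns default 146): d = {'a': 19, 'c': 11}, y = 146

146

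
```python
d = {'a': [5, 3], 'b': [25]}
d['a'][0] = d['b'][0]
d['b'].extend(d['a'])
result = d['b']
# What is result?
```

After line 1: d = {'a': [5, 3], 'b': [25]}
After line 2 (a[0] = b[0] = 25): d = {'a': [25, 3], 'b': [25]}
After line 3 (b.extend(a) appends [25, 3]): d = {'a': [25, 3], 'b': [25, 25, 3]}
After line 4: result = d['b'] = [25, 25, 3]

[25, 25, 3]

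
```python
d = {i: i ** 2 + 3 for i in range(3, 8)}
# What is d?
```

{3: 12, 4: 19, 5: 28, 6: 39, 7: 52}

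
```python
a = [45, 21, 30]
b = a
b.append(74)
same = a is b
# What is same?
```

After line 1: a = [45, 21, 30]
After line 2 (b = a is an alias, same object): a = [45, 21, 30], b = [45, 21, 30]
After line 3 (b.append mutates the shared list): a = [45, 21, 30, 74], b = [45, 21, 30, 74]
After line 4 (same = a is b; same object -> True): same = True

True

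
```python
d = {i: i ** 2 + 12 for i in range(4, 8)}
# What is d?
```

{4: 28, 5: 37, 6: 48, 7: 61}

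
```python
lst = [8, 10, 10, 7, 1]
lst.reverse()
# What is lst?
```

[1, 7, 10, 10, 8]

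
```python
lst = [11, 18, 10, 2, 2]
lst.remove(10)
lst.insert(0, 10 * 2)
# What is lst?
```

After line 1: lst = [11, 18, 10, 2, 2]
After line 2 (remove first 10): lst = [11, 18, 2, 2]
After line 3 (insert 20 at index 0): lst = [20, 11, 18, 2, 2]

[20, 11, 18, 2, 2]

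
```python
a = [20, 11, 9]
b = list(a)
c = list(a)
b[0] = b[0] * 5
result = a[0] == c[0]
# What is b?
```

After line 1: a = [20, 11, 9]
After line 2 (b = list(a), copy): a = [20, 11, 9], b = [20, 11, 9]
After line 3 (c = list(a) is a copy, new object): c = [20, 11, 9]
After line 4 (b[0] = 20 * 5 = 100; only b mutates (copy)): a = [20, 11, 9], b = [100, 11, 9], c = [20, 11, 9]
After line 5 (a[0] = 20, c[0] = 20; result = True)

[100, 11, 9]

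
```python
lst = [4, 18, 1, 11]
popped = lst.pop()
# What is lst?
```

[4, 18, 1]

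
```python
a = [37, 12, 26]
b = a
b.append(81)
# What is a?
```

After line 1: a = [37, 12, 26]
After line 2 (b = a is an alias, same object): a = [37, 12, 26], b = [37, 12, 26]
After line 3 (b.append mutates the shared list): a = [37, 12, 26, 81], b = [37, 12, 26, 81]

[37, 12, 26, 81]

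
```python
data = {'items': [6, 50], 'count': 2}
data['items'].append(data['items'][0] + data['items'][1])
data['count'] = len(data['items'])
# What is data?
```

After line 1: data = {'items': [6, 50], 'count': 2}
After line 2 (append 6 + 50 = 56): data = {'items': [6, 50, 56], 'count': 2}
After line 3 (count = len(items) = 3): data = {'items': [6, 50, 56], 'count': 3}

{'items': [6, 50, 56], 'count': 3}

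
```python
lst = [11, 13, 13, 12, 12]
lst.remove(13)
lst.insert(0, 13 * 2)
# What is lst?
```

After line 1: lst = [11, 13, 13, 12, 12]
After line 2 (remove first 13): lst = [11, 13, 12, 12]
After line 3 (insert 26 at index 0): lst = [26, 11, 13, 12, 12]

[26, 11, 13, 12, 12]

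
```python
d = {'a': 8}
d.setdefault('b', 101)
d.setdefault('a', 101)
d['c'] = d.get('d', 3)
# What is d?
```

After line 1: d = {'a': 8}
After line 2 (setdefault adds 'b'=101): d = {'a': 8, 'b': 101}
After line 3 (setdefault 'a' no-op, already exists): d = {'a': 8, 'b': 101}
After line 4 (get('d', 3) returns default since 'd' not in d): d = {'a': 8, 'b': 101, 'c': 3}

{'a': 8, 'b': 101, 'c': 3}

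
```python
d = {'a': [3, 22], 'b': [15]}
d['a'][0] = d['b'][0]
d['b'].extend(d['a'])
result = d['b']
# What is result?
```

After line 1: d = {'a': [3, 22], 'b': [15]}
After line 2 (a[0] = b[0] = 15): d = {'a': [15, 22], 'b': [15]}
After line 3 (b.extend(a) appends [15, 22]): d = {'a': [15, 22], 'b': [15, 15, 22]}
After line 4: result = d['b'] = [15, 15, 22]

[15, 15, 22]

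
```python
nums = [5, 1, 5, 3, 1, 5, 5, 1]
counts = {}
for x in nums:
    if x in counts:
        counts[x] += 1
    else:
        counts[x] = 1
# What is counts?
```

Initial: counts = {}, nums = [5, 1, 5, 3, 1, 5, 5, 1]
See 5: counts = {5: 1}
See 1: counts = {5: 1, 1: 1}
See 5: counts = {5: 2, 1: 1}
See 3: counts = {5: 2, 1: 1, 3: 1}
See 1: counts = {5: 2, 1: 2, 3: 1}
See 5: counts = {5: 3, 1: 2, 3: 1}
See 5: counts = {5: 4, 1: 2, 3: 1}
See 1: counts = {5: 4, 1: 3, 3: 1}

{5: 4, 1: 3, 3: 1}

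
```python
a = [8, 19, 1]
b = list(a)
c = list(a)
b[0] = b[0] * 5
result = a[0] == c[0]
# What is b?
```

After line 1: a = [8, 19, 1]
After line 2 (b = list(a), copy): a = [8, 19, 1], b = [8, 19, 1]
After line 3 (c = list(a) is a copy, new object): c = [8, 19, 1]
After line 4 (b[0] = 8 * 5 = 40; only b mutates (copy)): a = [8, 19, 1], b = [40, 19, 1], c = [8, 19, 1]
After line 5 (a[0] = 8, c[0] = 8; result = True)

[40, 19, 1]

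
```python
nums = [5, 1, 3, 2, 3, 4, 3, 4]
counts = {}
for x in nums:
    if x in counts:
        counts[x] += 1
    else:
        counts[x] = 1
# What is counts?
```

Initial: counts = {}, nums = [5, 1, 3, 2, 3, 4, 3, 4]
See 5: counts = {5: 1}
See 1: counts = {5: 1, 1: 1}
See 3: counts = {5: 1, 1: 1, 3: 1}
See 2: counts = {5: 1, 1: 1, 3: 1, 2: 1}
See 3: counts = {5: 1, 1: 1, 3: 2, 2: 1}
See 4: counts = {5: 1, 1: 1, 3: 2, 2: 1, 4: 1}
See 3: counts = {5: 1, 1: 1, 3: 3, 2: 1, 4: 1}
See 4: counts = {5: 1, 1: 1, 3: 3, 2: 1, 4: 2}

{5: 1, 1: 1, 3: 3, 2: 1, 4: 2}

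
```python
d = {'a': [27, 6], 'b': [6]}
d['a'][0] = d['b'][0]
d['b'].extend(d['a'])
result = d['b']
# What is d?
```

After line 1: d = {'a': [27, 6], 'b': [6]}
After line 2 (a[0] = b[0] = 6): d = {'a': [6, 6], 'b': [6]}
After line 3 (b.extend(a) appends [6, 6]): d = {'a': [6, 6], 'b': [6, 6, 6]}
After line 4: result = d['b'] = [6, 6, 6]

{'a': [6, 6], 'b': [6, 6, 6]}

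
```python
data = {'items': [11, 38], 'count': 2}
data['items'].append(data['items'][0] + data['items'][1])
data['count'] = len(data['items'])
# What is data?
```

After line 1: data = {'items': [11, 38], 'count': 2}
After line 2 (append 11 + 38 = 49): data = {'items': [11, 38, 49], 'count': 2}
After line 3 (count = len(items) = 3): data = {'items': [11, 38, 49], 'count': 3}

{'items': [11, 38, 49], 'count': 3}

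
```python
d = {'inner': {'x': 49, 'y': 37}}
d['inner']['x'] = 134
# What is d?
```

After line 1: d = {'inner': {'x': 49, 'y': 37}}
After line 2 (inner x overwritten): d = {'inner': {'x': 134, 'y': 37}}

{'inner': {'x': 134, 'y': 37}}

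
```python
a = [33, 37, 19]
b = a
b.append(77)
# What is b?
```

After line 1: a = [33, 37, 19]
After line 2 (b = a is an alias, same object): a = [33, 37, 19], b = [33, 37, 19]
After line 3 (b.append mutates the shared list): a = [33, 37, 19, 77], b = [33, 37, 19, 77]

[33, 37, 19, 77]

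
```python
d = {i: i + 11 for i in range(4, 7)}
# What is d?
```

{4: 15, 5: 16, 6: 17}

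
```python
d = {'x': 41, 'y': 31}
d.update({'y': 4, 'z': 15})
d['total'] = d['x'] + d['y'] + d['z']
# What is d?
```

After line 1: d = {'x': 41, 'y': 31}
After line 2 (y overwritten, z added): d = {'x': 41, 'y': 4, 'z': 15}
After line 3 (total = 41 + 4 + 15 = 60): d = {'x': 41, 'y': 4, 'z': 15, 'total': 60}

{'x': 41, 'y': 4, 'z': 15, 'total': 60}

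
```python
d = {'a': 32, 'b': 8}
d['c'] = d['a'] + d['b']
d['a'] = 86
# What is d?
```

After line 1: d = {'a': 32, 'b': 8}
After line 2 (d['c'] = 32 + 8): d = {'a': 32, 'b': 8, 'c': 40}
After line 3: d = {'a': 86, 'b': 8, 'c': 40}

{'a': 86, 'b': 8, 'c': 40}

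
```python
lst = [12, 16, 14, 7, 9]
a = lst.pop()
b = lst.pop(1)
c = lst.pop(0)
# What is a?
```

After line 1: lst = [12, 16, 14, 7, 9]
After line 2 (pop() -> a = 9): lst = [12, 16, 14, 7]
After line 3 (pop(1) -> b = 16): lst = [12, 14, 7]
After line 4 (pop(0) -> c = 12): lst = [14, 7]

9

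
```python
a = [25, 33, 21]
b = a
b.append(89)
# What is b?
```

After line 1: a = [25, 33, 21]
After line 2 (b = a is an alias, same object): a = [25, 33, 21], b = [25, 33, 21]
After line 3 (b.append mutates the shared list): a = [25, 33, 21, 89], b = [25, 33, 21, 89]

[25, 33, 21, 89]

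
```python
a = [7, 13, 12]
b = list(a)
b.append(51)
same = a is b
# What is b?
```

After line 1: a = [7, 13, 12]
After line 2 (b = list(a) is a shallow copy, new object): a = [7, 13, 12], b = [7, 13, 12]
After line 3 (append only mutates b): a = [7, 13, 12], b = [7, 13, 12, 51]
After line 4 (same = a is b; different objects -> False): same = False

[7, 13, 12, 51]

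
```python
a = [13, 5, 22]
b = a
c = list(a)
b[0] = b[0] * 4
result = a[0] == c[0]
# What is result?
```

After line 1: a = [13, 5, 22]
After line 2 (b = a, alias): a = [13, 5, 22], b = [13, 5, 22]
After line 3 (c = list(a) is a copy, new object): c = [13, 5, 22]
After line 4 (b[0] = 13 * 4 = 52; mutates shared a/b): a = b = [52, 5, 22], c = [13, 5, 22]
After line 5 (a[0] = 52, c[0] = 13; result = False)

False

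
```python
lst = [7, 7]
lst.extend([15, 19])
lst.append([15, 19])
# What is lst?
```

After line 1: lst = [7, 7]
After line 2 (extend unpacks [15, 19]): lst = [7, 7, 15, 19]
After line 3 (append adds [15, 19] as single element): lst = [7, 7, 15, 19, [15, 19]]

[7, 7, 15, 19, [15, 19]]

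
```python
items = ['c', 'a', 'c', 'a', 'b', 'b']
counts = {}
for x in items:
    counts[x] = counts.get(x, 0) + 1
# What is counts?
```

Initial: counts = {}, items = ['c', 'a', 'c', 'a', 'b', 'b']
See 'c': counts = {'c': 1}
See 'a': counts = {'c': 1, 'a': 1}
See 'c': counts = {'c': 2, 'a': 1}
See 'a': counts = {'c': 2, 'a': 2}
See 'b': counts = {'c': 2, 'a': 2, 'b': 1}
See 'b': counts = {'c': 2, 'a': 2, 'b': 2}

{'c': 2, 'a': 2, 'b': 2}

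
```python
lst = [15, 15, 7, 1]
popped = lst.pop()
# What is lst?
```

[15, 15, 7]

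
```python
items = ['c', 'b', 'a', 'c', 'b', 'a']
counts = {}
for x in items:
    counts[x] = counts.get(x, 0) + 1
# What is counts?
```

Initial: counts = {}, items = ['c', 'b', 'a', 'c', 'b', 'a']
See 'c': counts = {'c': 1}
See 'b': counts = {'c': 1, 'b': 1}
See 'a': counts = {'c': 1, 'b': 1, 'a': 1}
See 'c': counts = {'c': 2, 'b': 1, 'a': 1}
See 'b': counts = {'c': 2, 'b': 2, 'a': 1}
See 'a': counts = {'c': 2, 'b': 2, 'a': 2}

{'c': 2, 'b': 2, 'a': 2}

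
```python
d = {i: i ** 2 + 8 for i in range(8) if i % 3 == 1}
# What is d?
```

{1: 9, 4: 24, 7: 57}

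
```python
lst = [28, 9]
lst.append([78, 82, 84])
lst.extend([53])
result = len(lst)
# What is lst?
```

After line 1: lst = [28, 9]
After line 2 (append adds [78, 82, 84] as single element): lst = [28, 9, [78, 82, 84]]
After line 3 (extend unpacks [53], adds 53): lst = [28, 9, [78, 82, 84], 53]
After line 4: result = len(lst) = 4

[28, 9, [78, 82, 84], 53]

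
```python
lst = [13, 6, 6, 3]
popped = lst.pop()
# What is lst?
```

[13, 6, 6]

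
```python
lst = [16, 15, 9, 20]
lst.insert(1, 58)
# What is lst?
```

[16, 58, 15, 9, 20]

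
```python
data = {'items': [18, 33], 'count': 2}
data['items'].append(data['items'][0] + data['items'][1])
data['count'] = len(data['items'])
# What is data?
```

After line 1: data = {'items': [18, 33], 'count': 2}
After line 2 (append 18 + 33 = 51): data = {'items': [18, 33, 51], 'count': 2}
After line 3 (count = len(items) = 3): data = {'items': [18, 33, 51], 'count': 3}

{'items': [18, 33, 51], 'count': 3}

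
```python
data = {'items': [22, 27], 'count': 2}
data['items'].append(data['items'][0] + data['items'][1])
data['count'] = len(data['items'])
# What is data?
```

After line 1: data = {'items': [22, 27], 'count': 2}
After line 2 (append 22 + 27 = 49): data = {'items': [22, 27, 49], 'count': 2}
After line 3 (count = len(items) = 3): data = {'items': [22, 27, 49], 'count': 3}

{'items': [22, 27, 49], 'count': 3}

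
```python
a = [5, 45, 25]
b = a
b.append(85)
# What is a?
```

After line 1: a = [5, 45, 25]
After line 2 (b = a is an alias, same object): a = [5, 45, 25], b = [5, 45, 25]
After line 3 (b.append mutates the shared list): a = [5, 45, 25, 85], b = [5, 45, 25, 85]

[5, 45, 25, 85]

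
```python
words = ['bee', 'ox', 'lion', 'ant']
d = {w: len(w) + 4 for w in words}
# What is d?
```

{'bee': 7, 'ox': 6, 'lion': 8, 'ant': 7}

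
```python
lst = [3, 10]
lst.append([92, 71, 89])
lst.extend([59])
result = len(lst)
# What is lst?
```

After line 1: lst = [3, 10]
After line 2 (append adds [92, 71, 89] as single element): lst = [3, 10, [92, 71, 89]]
After line 3 (extend unpacks [59], adds 59): lst = [3, 10, [92, 71, 89], 59]
After line 4: result = len(lst) = 4

[3, 10, [92, 71, 89], 59]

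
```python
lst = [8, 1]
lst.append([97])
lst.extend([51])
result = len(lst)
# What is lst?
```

After line 1: lst = [8, 1]
After line 2 (append adds [97] as single element): lst = [8, 1, [97]]
After line 3 (extend unpacks [51], adds 51): lst = [8, 1, [97], 51]
After line 4: result = len(lst) = 4

[8, 1, [97], 51]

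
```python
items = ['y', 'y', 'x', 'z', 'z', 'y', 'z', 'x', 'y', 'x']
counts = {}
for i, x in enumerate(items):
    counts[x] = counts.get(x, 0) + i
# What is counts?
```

Initial: counts = {}, items = ['y', 'y', 'x', 'z', 'z', 'y', 'z', 'x', 'y', 'x']
i=0, x='y': counts = {'y': 0}
i=1, x='y': counts = {'y': 1}
i=2, x='x': counts = {'y': 1, 'x': 2}
i=3, x='z': counts = {'y': 1, 'x': 2, 'z': 3}
i=4, x='z': counts = {'y': 1, 'x': 2, 'z': 7}
i=5, x='y': counts = {'y': 6, 'x': 2, 'z': 7}
i=6, x='z': counts = {'y': 6, 'x': 2, 'z': 13}
i=7, x='x': counts = {'y': 6, 'x': 9, 'z': 13}
i=8, x='y': counts = {'y': 14, 'x': 9, 'z': 13}
i=9, x='x': counts = {'y': 14, 'x': 18, 'z': 13}

{'y': 14, 'x': 18, 'z': 13}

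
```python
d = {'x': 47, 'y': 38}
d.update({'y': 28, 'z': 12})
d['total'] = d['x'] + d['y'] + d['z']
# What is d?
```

After line 1: d = {'x': 47, 'y': 38}
After line 2 (y overwritten, z added): d = {'x': 47, 'y': 28, 'z': 12}
After line 3 (total = 47 + 28 + 12 = 87): d = {'x': 47, 'y': 28, 'z': 12, 'total': 87}

{'x': 47, 'y': 28, 'z': 12, 'total': 87}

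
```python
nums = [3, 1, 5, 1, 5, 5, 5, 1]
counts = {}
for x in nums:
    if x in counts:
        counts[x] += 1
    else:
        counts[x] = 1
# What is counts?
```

Initial: counts = {}, nums = [3, 1, 5, 1, 5, 5, 5, 1]
See 3: counts = {3: 1}
See 1: counts = {3: 1, 1: 1}
See 5: counts = {3: 1, 1: 1, 5: 1}
See 1: counts = {3: 1, 1: 2, 5: 1}
See 5: counts = {3: 1, 1: 2, 5: 2}
See 5: counts = {3: 1, 1: 2, 5: 3}
See 5: counts = {3: 1, 1: 2, 5: 4}
See 1: counts = {3: 1, 1: 3, 5: 4}

{3: 1, 1: 3, 5: 4}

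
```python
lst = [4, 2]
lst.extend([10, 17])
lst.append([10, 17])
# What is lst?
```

After line 1: lst = [4, 2]
After line 2 (extend unpacks [10, 17]): lst = [4, 2, 10, 17]
After line 3 (append adds [10, 17] as single element): lst = [4, 2, 10, 17, [10, 17]]

[4, 2, 10, 17, [10, 17]]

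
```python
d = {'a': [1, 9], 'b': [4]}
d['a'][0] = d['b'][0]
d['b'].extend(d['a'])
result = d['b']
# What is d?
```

After line 1: d = {'a': [1, 9], 'b': [4]}
After line 2 (a[0] = b[0] = 4): d = {'a': [4, 9], 'b': [4]}
After line 3 (b.extend(a) appends [4, 9]): d = {'a': [4, 9], 'b': [4, 4, 9]}
After line 4: result = d['b'] = [4, 4, 9]

{'a': [4, 9], 'b': [4, 4, 9]}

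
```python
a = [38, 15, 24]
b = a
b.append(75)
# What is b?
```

After line 1: a = [38, 15, 24]
After line 2 (b = a is an alias, same object): a = [38, 15, 24], b = [38, 15, 24]
After line 3 (b.append mutates the shared list): a = [38, 15, 24, 75], b = [38, 15, 24, 75]

[38, 15, 24, 75]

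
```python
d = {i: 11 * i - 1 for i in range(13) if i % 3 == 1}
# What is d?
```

{1: 10, 4: 43, 7: 76, 10: 109}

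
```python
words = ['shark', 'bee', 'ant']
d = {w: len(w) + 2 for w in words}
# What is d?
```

{'shark': 7, 'bee': 5, 'ant': 5}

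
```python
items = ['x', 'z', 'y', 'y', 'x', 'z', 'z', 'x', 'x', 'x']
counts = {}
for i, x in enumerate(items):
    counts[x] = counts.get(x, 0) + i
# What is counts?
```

Initial: counts = {}, items = ['x', 'z', 'y', 'y', 'x', 'z', 'z', 'x', 'x', 'x']
i=0, x='x': counts = {'x': 0}
i=1, x='z': counts = {'x': 0, 'z': 1}
i=2, x='y': counts = {'x': 0, 'z': 1, 'y': 2}
i=3, x='y': counts = {'x': 0, 'z': 1, 'y': 5}
i=4, x='x': counts = {'x': 4, 'z': 1, 'y': 5}
i=5, x='z': counts = {'x': 4, 'z': 6, 'y': 5}
i=6, x='z': counts = {'x': 4, 'z': 12, 'y': 5}
i=7, x='x': counts = {'x': 11, 'z': 12, 'y': 5}
i=8, x='x': counts = {'x': 19, 'z': 12, 'y': 5}
i=9, x='x': counts = {'x': 28, 'z': 12, 'y': 5}

{'x': 28, 'z': 12, 'y': 5}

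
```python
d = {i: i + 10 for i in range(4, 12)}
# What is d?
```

{4: 14, 5: 15, 6: 16, 7: 17, 8: 18, 9: 19, 10: 20, 11: 21}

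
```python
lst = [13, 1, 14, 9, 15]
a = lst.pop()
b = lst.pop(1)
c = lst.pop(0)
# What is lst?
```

After line 1: lst = [13, 1, 14, 9, 15]
After line 2 (pop() -> a = 15): lst = [13, 1, 14, 9]
After line 3 (pop(1) -> b = 1): lst = [13, 14, 9]
After line 4 (pop(0) -> c = 13): lst = [14, 9]

[14, 9]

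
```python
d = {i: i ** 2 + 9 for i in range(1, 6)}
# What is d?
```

{1: 10, 2: 13, 3: 18, 4: 25, 5: 34}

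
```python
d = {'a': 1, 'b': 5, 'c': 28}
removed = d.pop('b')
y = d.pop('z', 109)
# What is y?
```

After line 1: d = {'a': 1, 'b': 5, 'c': 28}
After line 2 (pop 'b' returns 5): d = {'a': 1, 'c': 28}, removed = 5
After line 3 (pop 'z' missing, returns default 109): d = {'a': 1, 'c': 28}, y = 109

109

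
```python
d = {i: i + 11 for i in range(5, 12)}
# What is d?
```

{5: 16, 6: 17, 7: 18, 8: 19, 9: 20, 10: 21, 11: 22}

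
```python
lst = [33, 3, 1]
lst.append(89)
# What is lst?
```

[33, 3, 1, 89]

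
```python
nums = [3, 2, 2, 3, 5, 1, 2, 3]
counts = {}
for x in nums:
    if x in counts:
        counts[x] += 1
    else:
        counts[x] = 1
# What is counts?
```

Initial: counts = {}, nums = [3, 2, 2, 3, 5, 1, 2, 3]
See 3: counts = {3: 1}
See 2: counts = {3: 1, 2: 1}
See 2: counts = {3: 1, 2: 2}
See 3: counts = {3: 2, 2: 2}
See 5: counts = {3: 2, 2: 2, 5: 1}
See 1: counts = {3: 2, 2: 2, 5: 1, 1: 1}
See 2: counts = {3: 2, 2: 3, 5: 1, 1: 1}
See 3: counts = {3: 3, 2: 3, 5: 1, 1: 1}

{3: 3, 2: 3, 5: 1, 1: 1}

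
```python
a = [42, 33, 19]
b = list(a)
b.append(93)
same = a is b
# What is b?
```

After line 1: a = [42, 33, 19]
After line 2 (b = list(a) is a shallow copy, new object): a = [42, 33, 19], b = [42, 33, 19]
After line 3 (append only mutates b): a = [42, 33, 19], b = [42, 33, 19, 93]
After line 4 (same = a is b; different objects -> False): same = False

[42, 33, 19, 93]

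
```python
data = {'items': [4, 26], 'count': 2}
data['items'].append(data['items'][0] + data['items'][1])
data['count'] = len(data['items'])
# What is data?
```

After line 1: data = {'items': [4, 26], 'count': 2}
After line 2 (append 4 + 26 = 30): data = {'items': [4, 26, 30], 'count': 2}
After line 3 (count = len(items) = 3): data = {'items': [4, 26, 30], 'count': 3}

{'items': [4, 26, 30], 'count': 3}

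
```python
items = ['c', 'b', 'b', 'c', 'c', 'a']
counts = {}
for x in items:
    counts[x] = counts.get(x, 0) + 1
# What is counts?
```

Initial: counts = {}, items = ['c', 'b', 'b', 'c', 'c', 'a']
See 'c': counts = {'c': 1}
See 'b': counts = {'c': 1, 'b': 1}
See 'b': counts = {'c': 1, 'b': 2}
See 'c': counts = {'c': 2, 'b': 2}
See 'c': counts = {'c': 3, 'b': 2}
See 'a': counts = {'c': 3, 'b': 2, 'a': 1}

{'c': 3, 'b': 2, 'a': 1}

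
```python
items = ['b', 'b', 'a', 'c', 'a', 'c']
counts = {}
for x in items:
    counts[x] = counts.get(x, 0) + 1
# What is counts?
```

Initial: counts = {}, items = ['b', 'b', 'a', 'c', 'a', 'c']
See 'b': counts = {'b': 1}
See 'b': counts = {'b': 2}
See 'a': counts = {'b': 2, 'a': 1}
See 'c': counts = {'b': 2, 'a': 1, 'c': 1}
See 'a': counts = {'b': 2, 'a': 2, 'c': 1}
See 'c': counts = {'b': 2, 'a': 2, 'c': 2}

{'b': 2, 'a': 2, 'c': 2}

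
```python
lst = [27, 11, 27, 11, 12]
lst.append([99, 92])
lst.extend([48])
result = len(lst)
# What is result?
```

After line 1: lst = [27, 11, 27, 11, 12]
After line 2 (append adds [99, 92] as single element): lst = [27, 11, 27, 11, 12, [99, 92]]
After line 3 (extend unpacks [48], adds 48): lst = [27, 11, 27, 11, 12, [99, 92], 48]
After line 4: result = len(lst) = 7

7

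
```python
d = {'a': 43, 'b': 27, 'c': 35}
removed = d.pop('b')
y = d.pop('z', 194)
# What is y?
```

After line 1: d = {'a': 43, 'b': 27, 'c': 35}
After line 2 (pop 'b' returns 27): d = {'a': 43, 'c': 35}, removed = 27
After line 3 (pop 'z' missing, returns default 194): d = {'a': 43, 'c': 35}, y = 194

194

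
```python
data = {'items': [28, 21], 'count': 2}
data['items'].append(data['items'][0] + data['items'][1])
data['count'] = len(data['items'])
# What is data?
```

After line 1: data = {'items': [28, 21], 'count': 2}
After line 2 (append 28 + 21 = 49): data = {'items': [28, 21, 49], 'count': 2}
After line 3 (count = len(items) = 3): data = {'items': [28, 21, 49], 'count': 3}

{'items': [28, 21, 49], 'count': 3}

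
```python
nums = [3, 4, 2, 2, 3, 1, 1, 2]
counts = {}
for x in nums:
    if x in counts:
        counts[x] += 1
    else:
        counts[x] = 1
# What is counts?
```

Initial: counts = {}, nums = [3, 4, 2, 2, 3, 1, 1, 2]
See 3: counts = {3: 1}
See 4: counts = {3: 1, 4: 1}
See 2: counts = {3: 1, 4: 1, 2: 1}
See 2: counts = {3: 1, 4: 1, 2: 2}
See 3: counts = {3: 2, 4: 1, 2: 2}
See 1: counts = {3: 2, 4: 1, 2: 2, 1: 1}
See 1: counts = {3: 2, 4: 1, 2: 2, 1: 2}
See 2: counts = {3: 2, 4: 1, 2: 3, 1: 2}

{3: 2, 4: 1, 2: 3, 1: 2}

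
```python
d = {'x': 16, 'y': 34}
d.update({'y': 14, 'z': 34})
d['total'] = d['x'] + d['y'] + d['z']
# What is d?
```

After line 1: d = {'x': 16, 'y': 34}
After line 2 (y overwritten, z added): d = {'x': 16, 'y': 14, 'z': 34}
After line 3 (total = 16 + 14 + 34 = 64): d = {'x': 16, 'y': 14, 'z': 34, 'total': 64}

{'x': 16, 'y': 14, 'z': 34, 'total': 64}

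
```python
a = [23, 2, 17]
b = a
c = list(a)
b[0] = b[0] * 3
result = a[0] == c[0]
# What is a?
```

After line 1: a = [23, 2, 17]
After line 2 (b = a, alias): a = [23, 2, 17], b = [23, 2, 17]
After line 3 (c = list(a) is a copy, new object): c = [23, 2, 17]
After line 4 (b[0] = 23 * 3 = 69; mutates shared a/b): a = b = [69, 2, 17], c = [23, 2, 17]
After line 5 (a[0] = 69, c[0] = 23; result = False)

[69, 2, 17]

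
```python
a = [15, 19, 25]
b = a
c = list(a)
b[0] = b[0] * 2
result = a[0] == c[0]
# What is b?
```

After line 1: a = [15, 19, 25]
After line 2 (b = a, alias): a = [15, 19, 25], b = [15, 19, 25]
After line 3 (c = list(a) is a copy, new object): c = [15, 19, 25]
After line 4 (b[0] = 15 * 2 = 30; mutates shared a/b): a = b = [30, 19, 25], c = [15, 19, 25]
After line 5 (a[0] = 30, c[0] = 15; result = False)

[30, 19, 25]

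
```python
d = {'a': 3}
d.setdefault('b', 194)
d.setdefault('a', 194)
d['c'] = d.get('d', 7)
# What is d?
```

After line 1: d = {'a': 3}
After line 2 (setdefault adds 'b'=194): d = {'a': 3, 'b': 194}
After line 3 (setdefault 'a' no-op, already exists): d = {'a': 3, 'b': 194}
After line 4 (get('d', 7) returns default since 'd' not in d): d = {'a': 3, 'b': 194, 'c': 7}

{'a': 3, 'b': 194, 'c': 7}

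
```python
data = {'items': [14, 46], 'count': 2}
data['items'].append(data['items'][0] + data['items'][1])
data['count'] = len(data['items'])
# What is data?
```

After line 1: data = {'items': [14, 46], 'count': 2}
After line 2 (append 14 + 46 = 60): data = {'items': [14, 46, 60], 'count': 2}
After line 3 (count = len(items) = 3): data = {'items': [14, 46, 60], 'count': 3}

{'items': [14, 46, 60], 'count': 3}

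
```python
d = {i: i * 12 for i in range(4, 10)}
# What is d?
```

{4: 48, 5: 60, 6: 72, 7: 84, 8: 96, 9: 108}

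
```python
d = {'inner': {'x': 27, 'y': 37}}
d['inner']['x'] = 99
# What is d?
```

After line 1: d = {'inner': {'x': 27, 'y': 37}}
After line 2 (inner x overwritten): d = {'inner': {'x': 99, 'y': 37}}

{'inner': {'x': 99, 'y': 37}}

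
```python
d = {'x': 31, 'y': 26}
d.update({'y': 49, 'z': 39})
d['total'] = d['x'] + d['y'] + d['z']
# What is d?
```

After line 1: d = {'x': 31, 'y': 26}
After line 2 (y overwritten, z added): d = {'x': 31, 'y': 49, 'z': 39}
After line 3 (total = 31 + 49 + 39 = 119): d = {'x': 31, 'y': 49, 'z': 39, 'total': 119}

{'x': 31, 'y': 49, 'z': 39, 'total': 119}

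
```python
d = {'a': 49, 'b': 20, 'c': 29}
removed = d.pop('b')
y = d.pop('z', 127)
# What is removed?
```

After line 1: d = {'a': 49, 'b': 20, 'c': 29}
After line 2 (pop 'b' returns 20): d = {'a': 49, 'c': 29}, removed = 20
After line 3 (pop 'z' missing, returns default 127): d = {'a': 49, 'c': 29}, y = 127

20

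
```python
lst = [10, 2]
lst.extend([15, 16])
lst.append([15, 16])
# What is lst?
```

After line 1: lst = [10, 2]
After line 2 (extend unpacks [15, 16]): lst = [10, 2, 15, 16]
After line 3 (append adds [15, 16] as single element): lst = [10, 2, 15, 16, [15, 16]]

[10, 2, 15, 16, [15, 16]]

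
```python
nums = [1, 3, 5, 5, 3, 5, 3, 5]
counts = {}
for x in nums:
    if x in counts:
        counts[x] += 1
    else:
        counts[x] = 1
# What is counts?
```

Initial: counts = {}, nums = [1, 3, 5, 5, 3, 5, 3, 5]
See 1: counts = {1: 1}
See 3: counts = {1: 1, 3: 1}
See 5: counts = {1: 1, 3: 1, 5: 1}
See 5: counts = {1: 1, 3: 1, 5: 2}
See 3: counts = {1: 1, 3: 2, 5: 2}
See 5: counts = {1: 1, 3: 2, 5: 3}
See 3: counts = {1: 1, 3: 3, 5: 3}
See 5: counts = {1: 1, 3: 3, 5: 4}

{1: 1, 3: 3, 5: 4}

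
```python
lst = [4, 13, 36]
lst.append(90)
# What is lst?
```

[4, 13, 36, 90]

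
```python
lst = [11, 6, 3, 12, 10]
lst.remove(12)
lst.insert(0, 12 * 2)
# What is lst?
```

After line 1: lst = [11, 6, 3, 12, 10]
After line 2 (remove first 12): lst = [11, 6, 3, 10]
After line 3 (insert 24 at index 0): lst = [24, 11, 6, 3, 10]

[24, 11, 6, 3, 10]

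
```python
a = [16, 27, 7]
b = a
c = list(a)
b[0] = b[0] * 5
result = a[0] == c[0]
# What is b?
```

After line 1: a = [16, 27, 7]
After line 2 (b = a, alias): a = [16, 27, 7], b = [16, 27, 7]
After line 3 (c = list(a) is a copy, new object): c = [16, 27, 7]
After line 4 (b[0] = 16 * 5 = 80; mutates shared a/b): a = b = [80, 27, 7], c = [16, 27, 7]
After line 5 (a[0] = 80, c[0] = 16; result = False)

[80, 27, 7]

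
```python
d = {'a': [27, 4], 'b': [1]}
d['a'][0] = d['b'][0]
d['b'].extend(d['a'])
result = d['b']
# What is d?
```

After line 1: d = {'a': [27, 4], 'b': [1]}
After line 2 (a[0] = b[0] = 1): d = {'a': [1, 4], 'b': [1]}
After line 3 (b.extend(a) appends [1, 4]): d = {'a': [1, 4], 'b': [1, 1, 4]}
After line 4: result = d['b'] = [1, 1, 4]

{'a': [1, 4], 'b': [1, 1, 4]}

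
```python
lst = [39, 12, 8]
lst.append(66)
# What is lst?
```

[39, 12, 8, 66]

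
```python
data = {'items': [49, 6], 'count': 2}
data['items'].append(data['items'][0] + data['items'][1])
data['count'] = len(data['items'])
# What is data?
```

After line 1: data = {'items': [49, 6], 'count': 2}
After line 2 (append 49 + 6 = 55): data = {'items': [49, 6, 55], 'count': 2}
After line 3 (count = len(items) = 3): data = {'items': [49, 6, 55], 'count': 3}

{'items': [49, 6, 55], 'count': 3}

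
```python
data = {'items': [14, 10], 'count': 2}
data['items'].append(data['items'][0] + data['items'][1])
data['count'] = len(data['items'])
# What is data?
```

After line 1: data = {'items': [14, 10], 'count': 2}
After line 2 (append 14 + 10 = 24): data = {'items': [14, 10, 24], 'count': 2}
After line 3 (count = len(items) = 3): data = {'items': [14, 10, 24], 'count': 3}

{'items': [14, 10, 24], 'count': 3}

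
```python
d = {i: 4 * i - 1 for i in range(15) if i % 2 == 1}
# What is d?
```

{1: 3, 3: 11, 5: 19, 7: 27, 9: 35, 11: 43, 13: 51}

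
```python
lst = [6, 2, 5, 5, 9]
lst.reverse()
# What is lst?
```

[9, 5, 5, 2, 6]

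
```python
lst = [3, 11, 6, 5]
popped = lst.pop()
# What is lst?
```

[3, 11, 6]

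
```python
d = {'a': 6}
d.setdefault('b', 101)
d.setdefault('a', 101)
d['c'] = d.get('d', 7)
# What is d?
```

After line 1: d = {'a': 6}
After line 2 (setdefault adds 'b'=101): d = {'a': 6, 'b': 101}
After line 3 (setdefault 'a' no-op, already exists): d = {'a': 6, 'b': 101}
After line 4 (get('d', 7) returns default since 'd' not in d): d = {'a': 6, 'b': 101, 'c': 7}

{'a': 6, 'b': 101, 'c': 7}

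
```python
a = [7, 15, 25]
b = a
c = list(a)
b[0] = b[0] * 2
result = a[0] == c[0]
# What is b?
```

After line 1: a = [7, 15, 25]
After line 2 (b = a, alias): a = [7, 15, 25], b = [7, 15, 25]
After line 3 (c = list(a) is a copy, new object): c = [7, 15, 25]
After line 4 (b[0] = 7 * 2 = 14; mutates shared a/b): a = b = [14, 15, 25], c = [7, 15, 25]
After line 5 (a[0] = 14, c[0] = 7; result = False)

[14, 15, 25]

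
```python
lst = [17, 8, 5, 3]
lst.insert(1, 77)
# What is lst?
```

[17, 77, 8, 5, 3]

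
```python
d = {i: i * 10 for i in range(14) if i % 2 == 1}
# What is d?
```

{1: 10, 3: 30, 5: 50, 7: 70, 9: 90, 11: 110, 13: 130}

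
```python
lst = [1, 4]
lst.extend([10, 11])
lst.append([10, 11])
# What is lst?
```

After line 1: lst = [1, 4]
After line 2 (extend unpacks [10, 11]): lst = [1, 4, 10, 11]
After line 3 (append adds [10, 11] as single element): lst = [1, 4, 10, 11, [10, 11]]

[1, 4, 10, 11, [10, 11]]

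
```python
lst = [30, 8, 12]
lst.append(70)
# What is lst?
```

[30, 8, 12, 70]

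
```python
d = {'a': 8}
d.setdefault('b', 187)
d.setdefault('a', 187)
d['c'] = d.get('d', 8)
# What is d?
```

After line 1: d = {'a': 8}
After line 2 (setdefault adds 'b'=187): d = {'a': 8, 'b': 187}
After line 3 (setdefault 'a' no-op, already exists): d = {'a': 8, 'b': 187}
After line 4 (get('d', 8) returns default since 'd' not in d): d = {'a': 8, 'b': 187, 'c': 8}

{'a': 8, 'b': 187, 'c': 8}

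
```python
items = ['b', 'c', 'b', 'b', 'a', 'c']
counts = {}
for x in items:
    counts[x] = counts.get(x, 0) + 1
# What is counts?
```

Initial: counts = {}, items = ['b', 'c', 'b', 'b', 'a', 'c']
See 'b': counts = {'b': 1}
See 'c': counts = {'b': 1, 'c': 1}
See 'b': counts = {'b': 2, 'c': 1}
See 'b': counts = {'b': 3, 'c': 1}
See 'a': counts = {'b': 3, 'c': 1, 'a': 1}
See 'c': counts = {'b': 3, 'c': 2, 'a': 1}

{'b': 3, 'c': 2, 'a': 1}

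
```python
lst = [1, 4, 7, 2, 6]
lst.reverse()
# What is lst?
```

[6, 2, 7, 4, 1]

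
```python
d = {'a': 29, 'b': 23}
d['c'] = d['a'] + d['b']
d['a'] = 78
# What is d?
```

After line 1: d = {'a': 29, 'b': 23}
After line 2 (d['c'] = 29 + 23): d = {'a': 29, 'b': 23, 'c': 52}
After line 3: d = {'a': 78, 'b': 23, 'c': 52}

{'a': 78, 'b': 23, 'c': 52}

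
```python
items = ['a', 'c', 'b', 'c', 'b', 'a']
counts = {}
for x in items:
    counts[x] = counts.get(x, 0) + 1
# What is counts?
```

Initial: counts = {}, items = ['a', 'c', 'b', 'c', 'b', 'a']
See 'a': counts = {'a': 1}
See 'c': counts = {'a': 1, 'c': 1}
See 'b': counts = {'a': 1, 'c': 1, 'b': 1}
See 'c': counts = {'a': 1, 'c': 2, 'b': 1}
See 'b': counts = {'a': 1, 'c': 2, 'b': 2}
See 'a': counts = {'a': 2, 'c': 2, 'b': 2}

{'a': 2, 'c': 2, 'b': 2}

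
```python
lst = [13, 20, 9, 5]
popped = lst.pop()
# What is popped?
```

5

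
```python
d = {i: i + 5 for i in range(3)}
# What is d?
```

{0: 5, 1: 6, 2: 7}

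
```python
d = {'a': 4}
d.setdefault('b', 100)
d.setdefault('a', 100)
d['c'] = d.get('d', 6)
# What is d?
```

After line 1: d = {'a': 4}
After line 2 (setdefault adds 'b'=100): d = {'a': 4, 'b': 100}
After line 3 (setdefault 'a' no-op, already exists): d = {'a': 4, 'b': 100}
After line 4 (get('d', 6) returns default since 'd' not in d): d = {'a': 4, 'b': 100, 'c': 6}

{'a': 4, 'b': 100, 'c': 6}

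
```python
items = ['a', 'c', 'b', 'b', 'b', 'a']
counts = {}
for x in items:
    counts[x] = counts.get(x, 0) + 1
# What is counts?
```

Initial: counts = {}, items = ['a', 'c', 'b', 'b', 'b', 'a']
See 'a': counts = {'a': 1}
See 'c': counts = {'a': 1, 'c': 1}
See 'b': counts = {'a': 1, 'c': 1, 'b': 1}
See 'b': counts = {'a': 1, 'c': 1, 'b': 2}
See 'b': counts = {'a': 1, 'c': 1, 'b': 3}
See 'a': counts = {'a': 2, 'c': 1, 'b': 3}

{'a': 2, 'c': 1, 'b': 3}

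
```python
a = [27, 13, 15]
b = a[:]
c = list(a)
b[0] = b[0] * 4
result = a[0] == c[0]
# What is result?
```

After line 1: a = [27, 13, 15]
After line 2 (b = a[:], copy): a = [27, 13, 15], b = [27, 13, 15]
After line 3 (c = list(a) is a copy, new object): c = [27, 13, 15]
After line 4 (b[0] = 27 * 4 = 108; only b mutates (copy)): a = [27, 13, 15], b = [108, 13, 15], c = [27, 13, 15]
After line 5 (a[0] = 27, c[0] = 27; result = True)

True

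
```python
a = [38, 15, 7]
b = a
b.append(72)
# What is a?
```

After line 1: a = [38, 15, 7]
After line 2 (b = a is an alias, same object): a = [38, 15, 7], b = [38, 15, 7]
After line 3 (b.append mutates the shared list): a = [38, 15, 7, 72], b = [38, 15, 7, 72]

[38, 15, 7, 72]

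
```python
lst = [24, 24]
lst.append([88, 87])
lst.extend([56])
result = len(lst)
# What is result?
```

After line 1: lst = [24, 24]
After line 2 (append adds [88, 87] as single element): lst = [24, 24, [88, 87]]
After line 3 (extend unpacks [56], adds 56): lst = [24, 24, [88, 87], 56]
After line 4: result = len(lst) = 4

4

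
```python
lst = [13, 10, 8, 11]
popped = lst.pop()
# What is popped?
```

11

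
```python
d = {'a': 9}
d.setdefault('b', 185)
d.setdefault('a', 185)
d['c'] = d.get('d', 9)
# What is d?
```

After line 1: d = {'a': 9}
After line 2 (setdefault adds 'b'=185): d = {'a': 9, 'b': 185}
After line 3 (setdefault 'a' no-op, already exists): d = {'a': 9, 'b': 185}
After line 4 (get('d', 9) returns default since 'd' not in d): d = {'a': 9, 'b': 185, 'c': 9}

{'a': 9, 'b': 185, 'c': 9}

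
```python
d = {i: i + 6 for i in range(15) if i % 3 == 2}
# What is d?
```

{2: 8, 5: 11, 8: 14, 11: 17, 14: 20}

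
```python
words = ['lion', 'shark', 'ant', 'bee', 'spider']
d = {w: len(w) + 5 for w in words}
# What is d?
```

{'lion': 9, 'shark': 10, 'ant': 8, 'bee': 8, 'spider': 11}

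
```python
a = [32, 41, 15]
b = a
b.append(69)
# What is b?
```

After line 1: a = [32, 41, 15]
After line 2 (b = a is an alias, same object): a = [32, 41, 15], b = [32, 41, 15]
After line 3 (b.append mutates the shared list): a = [32, 41, 15, 69], b = [32, 41, 15, 69]

[32, 41, 15, 69]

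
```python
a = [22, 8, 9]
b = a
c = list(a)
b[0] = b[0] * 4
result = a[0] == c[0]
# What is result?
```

After line 1: a = [22, 8, 9]
After line 2 (b = a, alias): a = [22, 8, 9], b = [22, 8, 9]
After line 3 (c = list(a) is a copy, new object): c = [22, 8, 9]
After line 4 (b[0] = 22 * 4 = 88; mutates shared a/b): a = b = [88, 8, 9], c = [22, 8, 9]
After line 5 (a[0] = 88, c[0] = 22; result = False)

False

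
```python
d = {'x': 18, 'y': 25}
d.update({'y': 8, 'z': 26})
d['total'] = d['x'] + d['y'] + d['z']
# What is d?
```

After line 1: d = {'x': 18, 'y': 25}
After line 2 (y overwritten, z added): d = {'x': 18, 'y': 8, 'z': 26}
After line 3 (total = 18 + 8 + 26 = 52): d = {'x': 18, 'y': 8, 'z': 26, 'total': 52}

{'x': 18, 'y': 8, 'z': 26, 'total': 52}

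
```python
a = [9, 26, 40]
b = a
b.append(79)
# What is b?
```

After line 1: a = [9, 26, 40]
After line 2 (b = a is an alias, same object): a = [9, 26, 40], b = [9, 26, 40]
After line 3 (b.append mutates the shared list): a = [9, 26, 40, 79], b = [9, 26, 40, 79]

[9, 26, 40, 79]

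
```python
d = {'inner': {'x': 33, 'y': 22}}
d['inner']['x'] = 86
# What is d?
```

After line 1: d = {'inner': {'x': 33, 'y': 22}}
After line 2 (inner x overwritten): d = {'inner': {'x': 86, 'y': 22}}

{'inner': {'x': 86, 'y': 22}}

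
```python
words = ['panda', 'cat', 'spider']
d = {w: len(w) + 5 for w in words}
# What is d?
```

{'panda': 10, 'cat': 8, 'spider': 11}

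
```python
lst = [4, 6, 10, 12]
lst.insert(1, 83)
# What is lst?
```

[4, 83, 6, 10, 12]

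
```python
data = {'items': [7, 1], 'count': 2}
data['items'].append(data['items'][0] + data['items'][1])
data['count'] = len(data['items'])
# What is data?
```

After line 1: data = {'items': [7, 1], 'count': 2}
After line 2 (append 7 + 1 = 8): data = {'items': [7, 1, 8], 'count': 2}
After line 3 (count = len(items) = 3): data = {'items': [7, 1, 8], 'count': 3}

{'items': [7, 1, 8], 'count': 3}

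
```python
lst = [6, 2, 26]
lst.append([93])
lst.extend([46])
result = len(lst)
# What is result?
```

After line 1: lst = [6, 2, 26]
After line 2 (append adds [93] as single element): lst = [6, 2, 26, [93]]
After line 3 (extend unpacks [46], adds 46): lst = [6, 2, 26, [93], 46]
After line 4: result = len(lst) = 5

5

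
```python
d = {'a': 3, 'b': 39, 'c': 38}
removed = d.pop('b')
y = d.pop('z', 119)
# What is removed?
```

After line 1: d = {'a': 3, 'b': 39, 'c': 38}
After line 2 (pop 'b' returns 39): d = {'a': 3, 'c': 38}, removed = 39
After line 3 (pop 'z' missing, returns default 119): d = {'a': 3, 'c': 38}, y = 119

39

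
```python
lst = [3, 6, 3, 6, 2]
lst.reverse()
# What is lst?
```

[2, 6, 3, 6, 3]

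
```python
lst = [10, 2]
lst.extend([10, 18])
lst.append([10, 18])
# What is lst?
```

After line 1: lst = [10, 2]
After line 2 (extend unpacks [10, 18]): lst = [10, 2, 10, 18]
After line 3 (append adds [10, 18] as single element): lst = [10, 2, 10, 18, [10, 18]]

[10, 2, 10, 18, [10, 18]]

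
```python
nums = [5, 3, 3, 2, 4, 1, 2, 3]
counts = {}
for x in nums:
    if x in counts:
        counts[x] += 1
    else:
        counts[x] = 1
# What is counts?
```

Initial: counts = {}, nums = [5, 3, 3, 2, 4, 1, 2, 3]
See 5: counts = {5: 1}
See 3: counts = {5: 1, 3: 1}
See 3: counts = {5: 1, 3: 2}
See 2: counts = {5: 1, 3: 2, 2: 1}
See 4: counts = {5: 1, 3: 2, 2: 1, 4: 1}
See 1: counts = {5: 1, 3: 2, 2: 1, 4: 1, 1: 1}
See 2: counts = {5: 1, 3: 2, 2: 2, 4: 1, 1: 1}
See 3: counts = {5: 1, 3: 3, 2: 2, 4: 1, 1: 1}

{5: 1, 3: 3, 2: 2, 4: 1, 1: 1}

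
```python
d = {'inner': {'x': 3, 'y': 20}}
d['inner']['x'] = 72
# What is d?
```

After line 1: d = {'inner': {'x': 3, 'y': 20}}
After line 2 (inner x overwritten): d = {'inner': {'x': 72, 'y': 20}}

{'inner': {'x': 72, 'y': 20}}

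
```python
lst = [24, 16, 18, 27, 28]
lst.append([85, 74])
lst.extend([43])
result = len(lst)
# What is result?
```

After line 1: lst = [24, 16, 18, 27, 28]
After line 2 (append adds [85, 74] as single element): lst = [24, 16, 18, 27, 28, [85, 74]]
After line 3 (extend unpacks [43], adds 43): lst = [24, 16, 18, 27, 28, [85, 74], 43]
After line 4: result = len(lst) = 7

7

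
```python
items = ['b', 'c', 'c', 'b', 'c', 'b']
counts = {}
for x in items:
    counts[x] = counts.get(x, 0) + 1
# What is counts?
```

Initial: counts = {}, items = ['b', 'c', 'c', 'b', 'c', 'b']
See 'b': counts = {'b': 1}
See 'c': counts = {'b': 1, 'c': 1}
See 'c': counts = {'b': 1, 'c': 2}
See 'b': counts = {'b': 2, 'c': 2}
See 'c': counts = {'b': 2, 'c': 3}
See 'b': counts = {'b': 3, 'c': 3}

{'b': 3, 'c': 3}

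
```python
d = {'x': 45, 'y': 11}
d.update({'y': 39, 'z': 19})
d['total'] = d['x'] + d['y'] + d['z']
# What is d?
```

After line 1: d = {'x': 45, 'y': 11}
After line 2 (y overwritten, z added): d = {'x': 45, 'y': 39, 'z': 19}
After line 3 (total = 45 + 39 + 19 = 103): d = {'x': 45, 'y': 39, 'z': 19, 'total': 103}

{'x': 45, 'y': 39, 'z': 19, 'total': 103}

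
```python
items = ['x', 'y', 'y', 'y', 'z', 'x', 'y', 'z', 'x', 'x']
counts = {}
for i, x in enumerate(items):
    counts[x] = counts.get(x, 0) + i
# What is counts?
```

Initial: counts = {}, items = ['x', 'y', 'y', 'y', 'z', 'x', 'y', 'z', 'x', 'x']
i=0, x='x': counts = {'x': 0}
i=1, x='y': counts = {'x': 0, 'y': 1}
i=2, x='y': counts = {'x': 0, 'y': 3}
i=3, x='y': counts = {'x': 0, 'y': 6}
i=4, x='z': counts = {'x': 0, 'y': 6, 'z': 4}
i=5, x='x': counts = {'x': 5, 'y': 6, 'z': 4}
i=6, x='y': counts = {'x': 5, 'y': 12, 'z': 4}
i=7, x='z': counts = {'x': 5, 'y': 12, 'z': 11}
i=8, x='x': counts = {'x': 13, 'y': 12, 'z': 11}
i=9, x='x': counts = {'x': 22, 'y': 12, 'z': 11}

{'x': 22, 'y': 12, 'z': 11}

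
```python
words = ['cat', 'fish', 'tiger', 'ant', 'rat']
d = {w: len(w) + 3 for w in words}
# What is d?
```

{'cat': 6, 'fish': 7, 'tiger': 8, 'ant': 6, 'rat': 6}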